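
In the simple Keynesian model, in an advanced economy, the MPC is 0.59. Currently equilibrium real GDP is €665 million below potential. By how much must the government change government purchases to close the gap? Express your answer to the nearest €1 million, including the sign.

+€273 million

Spending multiplier = 1/(1 − MPC) = 1/(1 − 0.59) = 1/0.41 ≈ 2.439.
Need ΔY = +€665 million, so ΔG = ΔY/k = (+€665 million) × 0.41 ≈ +€273 million.
The government should increase government purchases by €273 million.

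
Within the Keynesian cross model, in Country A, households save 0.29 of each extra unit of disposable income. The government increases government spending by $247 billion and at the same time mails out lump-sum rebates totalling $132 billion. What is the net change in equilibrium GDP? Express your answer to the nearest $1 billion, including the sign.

MPC = 1 − MPS = 1 − 0.29 = 0.71.
Expenditure multiplier = 1/(1 − MPC) = 1/(1 − 0.71) = 1/0.29 ≈ 3.448.
ΔG contributes k·ΔG = (+$247 billion) / 0.29 ≈ +$851.7 billion.
ΔT of −$132 billion changes first-round spending by −c·ΔT = +$93.72 billion, contributing k·(−c·ΔT) = (+$93.72 billion) / 0.29 ≈ +$323.2 billion.
Net ΔY = k(ΔG − c·ΔT) = (+$340.72 billion) / 0.29 ≈ +$1,175 billion.

+$1,175 billion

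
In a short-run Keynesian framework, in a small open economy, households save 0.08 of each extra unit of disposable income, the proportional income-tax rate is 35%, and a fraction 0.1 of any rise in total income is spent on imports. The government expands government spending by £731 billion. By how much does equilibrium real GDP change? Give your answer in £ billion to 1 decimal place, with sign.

+£1,456.2 billion

MPC = 1 − MPS = 1 − 0.08 = 0.92.
Spending multiplier = 1/(1 − c(1−t) + m) = 1/(1 − 0.92×0.65 + 0.1) = 1/0.502 ≈ 1.992.
ΔY = k × ΔG = (+£731 billion) / 0.502 ≈ +£1,456.2 billion.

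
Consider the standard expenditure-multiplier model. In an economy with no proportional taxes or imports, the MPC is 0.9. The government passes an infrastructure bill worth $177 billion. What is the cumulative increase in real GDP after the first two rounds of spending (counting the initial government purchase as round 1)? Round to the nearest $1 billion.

Round 1 adds ΔG = $177 billion; each later round is MPC = 0.9 times the previous.
After 2 rounds: 177 + 159.3 = ΔG·(1 − c^2)/(1 − c) = 177 × (1 − 0.81)/0.1 ≈ $336 billion.

$336 billion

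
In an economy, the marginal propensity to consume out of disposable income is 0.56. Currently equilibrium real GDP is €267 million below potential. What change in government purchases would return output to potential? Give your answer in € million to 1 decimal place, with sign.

Spending multiplier = 1/(1 − MPC) = 1/(1 − 0.56) = 1/0.44 ≈ 2.273.
Need ΔY = +€267 million, so ΔG = ΔY/k = (+€267 million) × 0.44 ≈ +€117.5 million.
The government should increase government purchases by €117.5 million.

+€117.5 million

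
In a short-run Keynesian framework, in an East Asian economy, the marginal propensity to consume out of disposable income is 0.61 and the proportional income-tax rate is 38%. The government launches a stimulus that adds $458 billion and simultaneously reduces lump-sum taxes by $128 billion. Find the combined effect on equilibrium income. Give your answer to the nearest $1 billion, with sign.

Expenditure multiplier = 1/(1 − c(1−t)) = 1/(1 − 0.61×0.62) = 1/0.6218 ≈ 1.608.
ΔG contributes k·ΔG = (+$458 billion) / 0.6218 ≈ +$736.6 billion.
ΔT of −$128 billion changes first-round spending by −c·ΔT = +$78.08 billion, contributing k·(−c·ΔT) = (+$78.08 billion) / 0.6218 ≈ +$125.6 billion.
Net ΔY = k(ΔG − c·ΔT) = (+$536.08 billion) / 0.6218 ≈ +$862 billion.

+$862 billion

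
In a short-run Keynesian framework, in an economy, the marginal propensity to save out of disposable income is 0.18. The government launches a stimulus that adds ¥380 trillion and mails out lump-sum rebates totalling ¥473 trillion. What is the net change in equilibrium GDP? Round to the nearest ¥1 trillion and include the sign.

+¥4,266 trillion

MPC = 1 − MPS = 1 − 0.18 = 0.82.
Expenditure multiplier = 1/(1 − MPC) = 1/(1 − 0.82) = 1/0.18 ≈ 5.556.
ΔG contributes k·ΔG = (+¥380 trillion) / 0.18 ≈ +¥2,111.1 trillion.
ΔT of −¥473 trillion changes first-round spending by −c·ΔT = +¥387.86 trillion, contributing k·(−c·ΔT) = (+¥387.86 trillion) / 0.18 ≈ +¥2,154.8 trillion.
Net ΔY = k(ΔG − c·ΔT) = (+¥767.86 trillion) / 0.18 ≈ +¥4,266 trillion.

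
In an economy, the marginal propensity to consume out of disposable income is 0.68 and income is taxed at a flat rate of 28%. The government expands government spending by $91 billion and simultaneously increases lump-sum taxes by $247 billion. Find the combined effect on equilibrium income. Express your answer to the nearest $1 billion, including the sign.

Expenditure multiplier = 1/(1 − c(1−t)) = 1/(1 − 0.68×0.72) = 1/0.5104 ≈ 1.959.
ΔG contributes k·ΔG = (+$91 billion) / 0.5104 ≈ +$178.3 billion.
ΔT of +$247 billion changes first-round spending by −c·ΔT = −$167.96 billion, contributing k·(−c·ΔT) = (−$167.96 billion) / 0.5104 ≈ −$329.1 billion.
Net ΔY = k(ΔG − c·ΔT) = (−$76.96 billion) / 0.5104 ≈ −$151 billion.

−$151 billion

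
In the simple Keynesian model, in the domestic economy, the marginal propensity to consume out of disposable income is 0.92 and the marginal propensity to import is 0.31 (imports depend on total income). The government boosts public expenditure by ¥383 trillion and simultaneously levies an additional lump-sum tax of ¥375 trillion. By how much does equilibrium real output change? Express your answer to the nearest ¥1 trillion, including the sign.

+¥97 trillion

Expenditure multiplier = 1/(1 − c + m) = 1/(1 − 0.92 + 0.31) = 1/0.39 ≈ 2.564.
ΔG contributes k·ΔG = (+¥383 trillion) / 0.39 ≈ +¥982.1 trillion.
ΔT of +¥375 trillion changes first-round spending by −c·ΔT = −¥345 trillion, contributing k·(−c·ΔT) = (−¥345 trillion) / 0.39 ≈ −¥884.6 trillion.
Net ΔY = k(ΔG − c·ΔT) = (+¥38 trillion) / 0.39 ≈ +¥97 trillion.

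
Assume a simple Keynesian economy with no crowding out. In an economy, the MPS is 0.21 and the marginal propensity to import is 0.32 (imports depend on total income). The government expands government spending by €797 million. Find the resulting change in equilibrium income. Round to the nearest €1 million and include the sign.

+€1,504 million

MPC = 1 − MPS = 1 − 0.21 = 0.79.
Government-spending multiplier = 1/(1 − c + m) = 1/(1 − 0.79 + 0.32) = 1/0.53 ≈ 1.887.
ΔY = k × ΔG = (+€797 million) / 0.53 ≈ +€1,504 million.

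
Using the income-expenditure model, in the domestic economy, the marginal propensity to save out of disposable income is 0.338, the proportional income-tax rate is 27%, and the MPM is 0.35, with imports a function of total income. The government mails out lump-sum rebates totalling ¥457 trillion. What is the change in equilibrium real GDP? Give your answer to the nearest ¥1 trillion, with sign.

+¥349 trillion

MPC = 1 − MPS = 1 − 0.338 = 0.662.
A lump-sum tax change of −¥457 trillion shifts disposable income by +¥457 trillion; first-round consumption changes by −c × ΔT = −0.662 × (−¥457 trillion) = +¥302.534 trillion.
Expenditure multiplier = 1/(1 − c(1−t) + m) = 1/(1 − 0.662×0.73 + 0.35) = 1/0.86674 ≈ 1.154.
The tax multiplier is −c × k ≈ −0.764, so ΔY = k × (−c·ΔT) = (+¥302.534 trillion) / 0.86674 ≈ +¥349 trillion.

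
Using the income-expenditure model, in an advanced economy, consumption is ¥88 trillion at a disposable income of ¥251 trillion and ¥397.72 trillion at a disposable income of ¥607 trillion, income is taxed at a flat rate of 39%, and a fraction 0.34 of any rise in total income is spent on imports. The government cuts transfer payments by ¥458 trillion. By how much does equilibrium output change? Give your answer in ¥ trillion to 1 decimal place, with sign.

−¥492.4 trillion

MPC = ΔC/ΔYd = (397.72 − 88)/(607 − 251) = 309.72/356 = 0.87.
The transfer change shifts disposable income by −¥458 trillion, so first-round consumption changes by c·ΔTR = 0.87 × (−¥458 trillion) = −¥398.46 trillion.
Expenditure multiplier = 1/(1 − c(1−t) + m) = 1/(1 − 0.87×0.61 + 0.34) = 1/0.8093 ≈ 1.236.
The transfer multiplier is c × k ≈ 1.075, so ΔY = k × (c·ΔTR) = (−¥398.46 trillion) / 0.8093 ≈ −¥492.4 trillion.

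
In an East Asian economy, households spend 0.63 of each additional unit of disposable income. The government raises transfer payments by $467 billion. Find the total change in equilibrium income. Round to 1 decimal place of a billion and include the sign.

+$795.2 billion

The transfer change shifts disposable income by +$467 billion, so first-round consumption changes by c·ΔTR = 0.63 × (+$467 billion) = +$294.21 billion.
Expenditure multiplier = 1/(1 − MPC) = 1/(1 − 0.63) = 1/0.37 ≈ 2.703.
The transfer multiplier is c × k ≈ 1.703, so ΔY = k × (c·ΔTR) = (+$294.21 billion) / 0.37 ≈ +$795.2 billion.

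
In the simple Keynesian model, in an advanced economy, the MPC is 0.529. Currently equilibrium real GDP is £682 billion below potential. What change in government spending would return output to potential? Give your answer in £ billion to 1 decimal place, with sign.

Spending multiplier = 1/(1 − MPC) = 1/(1 − 0.529) = 1/0.471 ≈ 2.123.
Need ΔY = +£682 billion, so ΔG = ΔY/k = (+£682 billion) × 0.471 ≈ +£321.2 billion.
The government should increase government spending by £321.2 billion.

+£321.2 billion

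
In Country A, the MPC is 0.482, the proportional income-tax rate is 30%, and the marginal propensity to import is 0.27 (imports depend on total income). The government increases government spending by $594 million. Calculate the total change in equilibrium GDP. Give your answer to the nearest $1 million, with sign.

+$637 million

Government-spending multiplier = 1/(1 − c(1−t) + m) = 1/(1 − 0.482×0.7 + 0.27) = 1/0.9326 ≈ 1.072.
ΔY = k × ΔG = (+$594 million) / 0.9326 ≈ +$637 million.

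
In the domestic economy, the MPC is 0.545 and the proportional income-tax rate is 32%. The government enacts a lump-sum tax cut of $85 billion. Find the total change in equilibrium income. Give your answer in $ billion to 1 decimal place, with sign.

+$73.6 billion

A lump-sum tax change of −$85 billion shifts disposable income by +$85 billion; first-round consumption changes by −c × ΔT = −0.545 × (−$85 billion) = +$46.325 billion.
Expenditure multiplier = 1/(1 − c(1−t)) = 1/(1 − 0.545×0.68) = 1/0.6294 ≈ 1.589.
The tax multiplier is −c × k ≈ −0.866, so ΔY = k × (−c·ΔT) = (+$46.325 billion) / 0.6294 ≈ +$73.6 billion.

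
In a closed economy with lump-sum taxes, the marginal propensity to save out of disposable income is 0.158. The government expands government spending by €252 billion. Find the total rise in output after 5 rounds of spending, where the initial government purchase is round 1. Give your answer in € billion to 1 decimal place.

€919.9 billion

MPC = 1 − MPS = 1 − 0.158 = 0.842.
Round 1 adds ΔG = €252 billion; each later round is MPC = 0.842 times the previous.
After 5 rounds: 252 + 212.184 + 178.658928 + 150.430817376 + 126.662748230592 = ΔG·(1 − c^5)/(1 − c) = 252 × (1 − 0.423214420675232)/0.158 ≈ €919.9 billion.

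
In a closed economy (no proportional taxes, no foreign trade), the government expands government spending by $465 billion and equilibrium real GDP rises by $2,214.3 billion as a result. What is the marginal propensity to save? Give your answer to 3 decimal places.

Implied spending multiplier k = ΔY/ΔG = 2,214.3/465 ≈ 4.7619.
Since k = 1/(1 − MPC), MPC = 1 − 1/k = 1 − ΔG/ΔY = 1 − 465/2,214.3 ≈ 0.790.
MPS = 1 − MPC = 0.210.

0.210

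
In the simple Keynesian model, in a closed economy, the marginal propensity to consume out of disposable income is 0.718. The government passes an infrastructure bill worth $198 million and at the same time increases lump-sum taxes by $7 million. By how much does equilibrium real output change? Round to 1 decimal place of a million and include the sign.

Expenditure multiplier = 1/(1 − MPC) = 1/(1 − 0.718) = 1/0.282 ≈ 3.546.
ΔG contributes k·ΔG = (+$198 million) / 0.282 ≈ +$702.1 million.
ΔT of +$7 million changes first-round spending by −c·ΔT = −$5.026 million, contributing k·(−c·ΔT) = (−$5.026 million) / 0.282 ≈ −$17.8 million.
Net ΔY = k(ΔG − c·ΔT) = (+$192.974 million) / 0.282 ≈ +$684.3 million.

+$684.3 million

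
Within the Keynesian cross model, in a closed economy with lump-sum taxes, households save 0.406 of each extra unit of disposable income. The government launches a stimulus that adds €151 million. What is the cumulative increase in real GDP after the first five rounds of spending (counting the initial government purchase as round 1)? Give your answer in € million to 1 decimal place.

MPC = 1 − MPS = 1 − 0.406 = 0.594.
Round 1 adds ΔG = €151 million; each later round is MPC = 0.594 times the previous.
After 5 rounds: 151 + 89.694 + 53.278236 + 31.647272184 + 18.798479677296 = ΔG·(1 − c^5)/(1 − c) = 151 × (1 − 0.073948986280224)/0.406 ≈ €344.4 million.

€344.4 million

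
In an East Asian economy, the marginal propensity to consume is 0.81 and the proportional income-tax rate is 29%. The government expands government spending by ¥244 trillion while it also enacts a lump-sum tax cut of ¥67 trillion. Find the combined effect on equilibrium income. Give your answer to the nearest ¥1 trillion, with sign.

Expenditure multiplier = 1/(1 − c(1−t)) = 1/(1 − 0.81×0.71) = 1/0.4249 ≈ 2.353.
ΔG contributes k·ΔG = (+¥244 trillion) / 0.4249 ≈ +¥574.3 trillion.
ΔT of −¥67 trillion changes first-round spending by −c·ΔT = +¥54.27 trillion, contributing k·(−c·ΔT) = (+¥54.27 trillion) / 0.4249 ≈ +¥127.7 trillion.
Net ΔY = k(ΔG − c·ΔT) = (+¥298.27 trillion) / 0.4249 ≈ +¥702 trillion.

+¥702 trillion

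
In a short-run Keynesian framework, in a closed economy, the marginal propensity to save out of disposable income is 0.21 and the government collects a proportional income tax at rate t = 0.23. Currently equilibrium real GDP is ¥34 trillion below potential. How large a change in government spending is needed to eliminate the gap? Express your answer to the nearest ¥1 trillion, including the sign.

+¥13 trillion

MPC = 1 − MPS = 1 − 0.21 = 0.79.
Spending multiplier = 1/(1 − c(1−t)) = 1/(1 − 0.79×0.77) = 1/0.3917 ≈ 2.553.
Need ΔY = +¥34 trillion, so ΔG = ΔY/k = (+¥34 trillion) × 0.3917 ≈ +¥13 trillion.
The government should increase government spending by ¥13 trillion.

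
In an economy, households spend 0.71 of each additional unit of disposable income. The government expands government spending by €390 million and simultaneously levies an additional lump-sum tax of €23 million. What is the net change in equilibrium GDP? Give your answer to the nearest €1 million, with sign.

Expenditure multiplier = 1/(1 − MPC) = 1/(1 − 0.71) = 1/0.29 ≈ 3.448.
ΔG contributes k·ΔG = (+€390 million) / 0.29 ≈ +€1,344.8 million.
ΔT of +€23 million changes first-round spending by −c·ΔT = −€16.33 million, contributing k·(−c·ΔT) = (−€16.33 million) / 0.29 ≈ −€56.3 million.
Net ΔY = k(ΔG − c·ΔT) = (+€373.67 million) / 0.29 ≈ +€1,289 million.

+€1,289 million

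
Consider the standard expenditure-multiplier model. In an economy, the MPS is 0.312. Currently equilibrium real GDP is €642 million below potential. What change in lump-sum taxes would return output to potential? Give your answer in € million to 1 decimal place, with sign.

−€291.1 million

MPC = 1 − MPS = 1 − 0.312 = 0.688.
Spending multiplier = 1/(1 − MPC) = 1/(1 − 0.688) = 1/0.312 ≈ 3.205.
Tax multiplier = −c·k = −0.688/0.312 ≈ −2.205. Need ΔY = +€642 million, so ΔT = ΔY/(−c·k) = −(+€642 million) × 0.312 / 0.688 ≈ −€291.1 million.
The government should cut lump-sum taxes by €291.1 million.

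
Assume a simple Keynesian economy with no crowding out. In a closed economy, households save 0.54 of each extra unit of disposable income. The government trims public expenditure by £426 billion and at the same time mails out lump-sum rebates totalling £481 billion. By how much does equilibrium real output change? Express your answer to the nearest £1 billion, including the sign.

MPC = 1 − MPS = 1 − 0.54 = 0.46.
Expenditure multiplier = 1/(1 − MPC) = 1/(1 − 0.46) = 1/0.54 ≈ 1.852.
ΔG contributes k·ΔG = (−£426 billion) / 0.54 ≈ −£788.9 billion.
ΔT of −£481 billion changes first-round spending by −c·ΔT = +£221.26 billion, contributing k·(−c·ΔT) = (+£221.26 billion) / 0.54 ≈ +£409.7 billion.
Net ΔY = k(ΔG − c·ΔT) = (−£204.74 billion) / 0.54 ≈ −£379 billion.

−£379 billion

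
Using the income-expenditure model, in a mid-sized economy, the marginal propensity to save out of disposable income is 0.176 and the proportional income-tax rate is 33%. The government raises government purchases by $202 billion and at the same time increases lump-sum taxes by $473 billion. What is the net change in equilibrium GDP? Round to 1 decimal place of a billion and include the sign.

−$419.2 billion

MPC = 1 − MPS = 1 − 0.176 = 0.824.
Expenditure multiplier = 1/(1 − c(1−t)) = 1/(1 − 0.824×0.67) = 1/0.44792 ≈ 2.233.
ΔG contributes k·ΔG = (+$202 billion) / 0.44792 ≈ +$451 billion.
ΔT of +$473 billion changes first-round spending by −c·ΔT = −$389.752 billion, contributing k·(−c·ΔT) = (−$389.752 billion) / 0.44792 ≈ −$870.1 billion.
Net ΔY = k(ΔG − c·ΔT) = (−$187.752 billion) / 0.44792 ≈ −$419.2 billion.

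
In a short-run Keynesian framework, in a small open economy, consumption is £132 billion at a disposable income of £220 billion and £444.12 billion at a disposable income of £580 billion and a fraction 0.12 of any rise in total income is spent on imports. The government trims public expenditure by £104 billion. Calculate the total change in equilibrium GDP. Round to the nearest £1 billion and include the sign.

MPC = ΔC/ΔYd = (444.12 − 132)/(580 − 220) = 312.12/360 = 0.867.
Expenditure multiplier = 1/(1 − c + m) = 1/(1 − 0.867 + 0.12) = 1/0.253 ≈ 3.953.
ΔY = k × ΔG = (−£104 billion) / 0.253 ≈ −£411 billion.

−£411 billion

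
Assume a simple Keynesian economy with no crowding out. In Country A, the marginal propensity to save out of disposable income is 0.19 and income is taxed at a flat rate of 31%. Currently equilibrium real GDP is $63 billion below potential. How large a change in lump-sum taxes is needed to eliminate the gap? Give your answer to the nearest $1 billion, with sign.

−$34 billion

MPC = 1 − MPS = 1 − 0.19 = 0.81.
Spending multiplier = 1/(1 − c(1−t)) = 1/(1 − 0.81×0.69) = 1/0.4411 ≈ 2.267.
Tax multiplier = −c·k = −0.81/0.4411 ≈ −1.836. Need ΔY = +$63 billion, so ΔT = ΔY/(−c·k) = −(+$63 billion) × 0.4411 / 0.81 ≈ −$34 billion.
The government should cut lump-sum taxes by $34 billion.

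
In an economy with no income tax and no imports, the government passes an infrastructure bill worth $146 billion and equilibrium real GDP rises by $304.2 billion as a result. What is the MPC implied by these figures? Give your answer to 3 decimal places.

Implied spending multiplier k = ΔY/ΔG = 304.2/146 ≈ 2.0836.
Since k = 1/(1 − MPC), MPC = 1 − 1/k = 1 − ΔG/ΔY = 1 − 146/304.2 ≈ 0.520.

0.520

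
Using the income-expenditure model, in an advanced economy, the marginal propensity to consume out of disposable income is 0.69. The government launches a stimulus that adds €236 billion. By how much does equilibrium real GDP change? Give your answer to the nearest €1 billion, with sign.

+€761 billion

Expenditure multiplier = 1/(1 − MPC) = 1/(1 − 0.69) = 1/0.31 ≈ 3.226.
ΔY = k × ΔG = (+€236 billion) / 0.31 ≈ +€761 billion.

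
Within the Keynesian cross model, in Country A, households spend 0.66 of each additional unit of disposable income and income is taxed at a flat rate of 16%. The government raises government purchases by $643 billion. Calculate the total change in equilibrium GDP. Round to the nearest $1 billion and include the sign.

+$1,443 billion

Spending multiplier = 1/(1 − c(1−t)) = 1/(1 − 0.66×0.84) = 1/0.4456 ≈ 2.244.
ΔY = k × ΔG = (+$643 billion) / 0.4456 ≈ +$1,443 billion.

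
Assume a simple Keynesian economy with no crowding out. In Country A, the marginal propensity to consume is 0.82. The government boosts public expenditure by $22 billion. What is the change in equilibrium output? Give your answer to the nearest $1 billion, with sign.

Government-spending multiplier = 1/(1 − MPC) = 1/(1 − 0.82) = 1/0.18 ≈ 5.556.
ΔY = k × ΔG = (+$22 billion) / 0.18 ≈ +$122 billion.

+$122 billion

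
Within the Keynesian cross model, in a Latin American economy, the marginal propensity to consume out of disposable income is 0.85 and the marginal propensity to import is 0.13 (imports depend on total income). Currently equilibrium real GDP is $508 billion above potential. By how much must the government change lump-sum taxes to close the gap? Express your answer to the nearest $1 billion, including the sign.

Spending multiplier = 1/(1 − c + m) = 1/(1 − 0.85 + 0.13) = 1/0.28 ≈ 3.571.
Tax multiplier = −c·k = −0.85/0.28 ≈ −3.036. Need ΔY = −$508 billion, so ΔT = ΔY/(−c·k) = −(−$508 billion) × 0.28 / 0.85 ≈ +$167 billion.
The government should raise lump-sum taxes by $167 billion.

+$167 billion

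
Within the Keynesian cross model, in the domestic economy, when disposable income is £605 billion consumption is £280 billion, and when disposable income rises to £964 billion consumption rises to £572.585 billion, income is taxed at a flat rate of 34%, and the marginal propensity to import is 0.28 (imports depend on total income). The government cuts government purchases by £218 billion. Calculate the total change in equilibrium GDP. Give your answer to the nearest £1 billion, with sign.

−£294 billion

MPC = ΔC/ΔYd = (572.585 − 280)/(964 − 605) = 292.585/359 = 0.815.
Government-spending multiplier = 1/(1 − c(1−t) + m) = 1/(1 − 0.815×0.66 + 0.28) = 1/0.7421 ≈ 1.348.
ΔY = k × ΔG = (−£218 billion) / 0.7421 ≈ −£294 billion.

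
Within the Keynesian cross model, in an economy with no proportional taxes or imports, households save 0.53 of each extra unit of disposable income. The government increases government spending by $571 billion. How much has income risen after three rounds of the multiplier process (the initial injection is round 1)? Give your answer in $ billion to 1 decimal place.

MPC = 1 − MPS = 1 − 0.53 = 0.47.
Round 1 adds ΔG = $571 billion; each later round is MPC = 0.47 times the previous.
After 3 rounds: 571 + 268.37 + 126.1339 = ΔG·(1 − c^3)/(1 − c) = 571 × (1 − 0.103823)/0.53 ≈ $965.5 billion.

$965.5 billion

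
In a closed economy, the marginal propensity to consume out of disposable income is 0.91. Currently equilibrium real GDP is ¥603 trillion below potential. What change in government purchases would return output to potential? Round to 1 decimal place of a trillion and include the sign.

Spending multiplier = 1/(1 − MPC) = 1/(1 − 0.91) = 1/0.09 ≈ 11.111.
Need ΔY = +¥603 trillion, so ΔG = ΔY/k = (+¥603 trillion) × 0.09 ≈ +¥54.3 trillion.
The government should increase government purchases by ¥54.3 trillion.

+¥54.3 trillion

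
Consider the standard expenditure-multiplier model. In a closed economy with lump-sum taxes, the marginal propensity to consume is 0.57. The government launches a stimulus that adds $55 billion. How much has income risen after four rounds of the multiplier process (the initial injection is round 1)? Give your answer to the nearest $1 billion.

Round 1 adds ΔG = $55 billion; each later round is MPC = 0.57 times the previous.
After 4 rounds: 55 + 31.35 + 17.8695 + 10.185615 = ΔG·(1 − c^4)/(1 − c) = 55 × (1 − 0.10556001)/0.43 ≈ $114 billion.

$114 billion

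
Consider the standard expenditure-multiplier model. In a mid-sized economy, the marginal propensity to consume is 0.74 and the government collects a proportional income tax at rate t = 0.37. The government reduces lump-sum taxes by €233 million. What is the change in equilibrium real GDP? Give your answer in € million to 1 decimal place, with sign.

A lump-sum tax change of −€233 million shifts disposable income by +€233 million; first-round consumption changes by −c × ΔT = −0.74 × (−€233 million) = +€172.42 million.
Expenditure multiplier = 1/(1 − c(1−t)) = 1/(1 − 0.74×0.63) = 1/0.5338 ≈ 1.873.
The tax multiplier is −c × k ≈ −1.386, so ΔY = k × (−c·ΔT) = (+€172.42 million) / 0.5338 ≈ +€323 million.

+€323.0 million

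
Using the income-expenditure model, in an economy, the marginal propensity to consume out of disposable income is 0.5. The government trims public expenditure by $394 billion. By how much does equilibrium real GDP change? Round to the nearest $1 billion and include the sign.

Spending multiplier = 1/(1 − MPC) = 1/(1 − 0.5) = 1/0.5 = 2.
ΔY = k × ΔG = (−$394 billion) / 0.5 = −$788 billion.

−$788 billion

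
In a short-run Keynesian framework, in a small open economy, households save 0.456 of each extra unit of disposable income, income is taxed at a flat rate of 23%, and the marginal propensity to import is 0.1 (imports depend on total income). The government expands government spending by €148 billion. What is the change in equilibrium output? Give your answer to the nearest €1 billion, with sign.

+€217 billion

MPC = 1 − MPS = 1 − 0.456 = 0.544.
Government-spending multiplier = 1/(1 − c(1−t) + m) = 1/(1 − 0.544×0.77 + 0.1) = 1/0.68112 ≈ 1.468.
ΔY = k × ΔG = (+€148 billion) / 0.68112 ≈ +€217 billion.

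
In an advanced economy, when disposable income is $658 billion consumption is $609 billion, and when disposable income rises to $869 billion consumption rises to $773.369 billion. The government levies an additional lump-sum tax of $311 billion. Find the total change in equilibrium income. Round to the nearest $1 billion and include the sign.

MPC = ΔC/ΔYd = (773.369 − 609)/(869 − 658) = 164.369/211 = 0.779.
A lump-sum tax change of +$311 billion shifts disposable income by −$311 billion; first-round consumption changes by −c × ΔT = −0.779 × (+$311 billion) = −$242.269 billion.
Expenditure multiplier = 1/(1 − MPC) = 1/(1 − 0.779) = 1/0.221 ≈ 4.525.
The tax multiplier is −c × k ≈ −3.525, so ΔY = k × (−c·ΔT) = (−$242.269 billion) / 0.221 ≈ −$1,096 billion.

−$1,096 billion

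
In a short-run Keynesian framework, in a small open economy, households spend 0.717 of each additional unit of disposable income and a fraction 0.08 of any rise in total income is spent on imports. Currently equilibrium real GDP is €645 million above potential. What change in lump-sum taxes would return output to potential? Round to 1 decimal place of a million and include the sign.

+€326.5 million

Spending multiplier = 1/(1 − c + m) = 1/(1 − 0.717 + 0.08) = 1/0.363 ≈ 2.755.
Tax multiplier = −c·k = −0.717/0.363 ≈ −1.975. Need ΔY = −€645 million, so ΔT = ΔY/(−c·k) = −(−€645 million) × 0.363 / 0.717 ≈ +€326.5 million.
The government should raise lump-sum taxes by €326.5 million.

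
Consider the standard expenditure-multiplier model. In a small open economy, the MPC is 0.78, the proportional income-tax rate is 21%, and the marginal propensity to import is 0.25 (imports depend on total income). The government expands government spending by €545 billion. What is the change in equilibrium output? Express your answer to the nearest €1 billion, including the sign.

Government-spending multiplier = 1/(1 − c(1−t) + m) = 1/(1 − 0.78×0.79 + 0.25) = 1/0.6338 ≈ 1.578.
ΔY = k × ΔG = (+€545 billion) / 0.6338 ≈ +€860 billion.

+€860 billion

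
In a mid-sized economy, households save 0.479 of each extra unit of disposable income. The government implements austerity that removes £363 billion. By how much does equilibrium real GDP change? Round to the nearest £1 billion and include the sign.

−£758 billion

MPC = 1 − MPS = 1 − 0.479 = 0.521.
Government-spending multiplier = 1/(1 − MPC) = 1/(1 − 0.521) = 1/0.479 ≈ 2.088.
ΔY = k × ΔG = (−£363 billion) / 0.479 ≈ −£758 billion.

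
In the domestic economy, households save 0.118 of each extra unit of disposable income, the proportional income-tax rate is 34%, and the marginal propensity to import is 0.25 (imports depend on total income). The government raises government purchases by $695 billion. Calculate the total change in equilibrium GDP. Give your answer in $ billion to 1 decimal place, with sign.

+$1,040.6 billion

MPC = 1 − MPS = 1 − 0.118 = 0.882.
Spending multiplier = 1/(1 − c(1−t) + m) = 1/(1 − 0.882×0.66 + 0.25) = 1/0.66788 ≈ 1.497.
ΔY = k × ΔG = (+$695 billion) / 0.66788 ≈ +$1,040.6 billion.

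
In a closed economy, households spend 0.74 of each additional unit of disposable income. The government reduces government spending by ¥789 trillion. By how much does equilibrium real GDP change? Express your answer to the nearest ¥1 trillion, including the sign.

−¥3,035 trillion

Spending multiplier = 1/(1 − MPC) = 1/(1 − 0.74) = 1/0.26 ≈ 3.846.
ΔY = k × ΔG = (−¥789 trillion) / 0.26 ≈ −¥3,035 trillion.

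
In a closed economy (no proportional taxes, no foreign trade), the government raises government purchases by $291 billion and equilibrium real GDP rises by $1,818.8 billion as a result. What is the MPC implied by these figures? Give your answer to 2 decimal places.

0.84

Implied spending multiplier k = ΔY/ΔG = 1,818.8/291 ≈ 6.2502.
Since k = 1/(1 − MPC), MPC = 1 − 1/k = 1 − ΔG/ΔY = 1 − 291/1,818.8 ≈ 0.84.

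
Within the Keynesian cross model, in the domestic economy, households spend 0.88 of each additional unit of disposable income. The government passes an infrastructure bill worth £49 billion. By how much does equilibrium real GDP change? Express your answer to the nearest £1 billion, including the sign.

Government-spending multiplier = 1/(1 − MPC) = 1/(1 − 0.88) = 1/0.12 ≈ 8.333.
ΔY = k × ΔG = (+£49 billion) / 0.12 ≈ +£408 billion.

+£408 billion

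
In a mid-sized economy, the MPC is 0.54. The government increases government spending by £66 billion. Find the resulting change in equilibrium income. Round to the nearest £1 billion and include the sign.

Spending multiplier = 1/(1 − MPC) = 1/(1 − 0.54) = 1/0.46 ≈ 2.174.
ΔY = k × ΔG = (+£66 billion) / 0.46 ≈ +£143 billion.

+£143 billion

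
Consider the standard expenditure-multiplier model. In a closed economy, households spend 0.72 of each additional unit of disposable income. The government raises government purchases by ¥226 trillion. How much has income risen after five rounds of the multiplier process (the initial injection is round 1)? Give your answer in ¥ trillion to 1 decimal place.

Round 1 adds ΔG = ¥226 trillion; each later round is MPC = 0.72 times the previous.
After 5 rounds: 226 + 162.72 + 117.1584 + 84.354048 + 60.73491456 = ΔG·(1 − c^5)/(1 − c) = 226 × (1 − 0.1934917632)/0.28 ≈ ¥651 trillion.

¥651.0 trillion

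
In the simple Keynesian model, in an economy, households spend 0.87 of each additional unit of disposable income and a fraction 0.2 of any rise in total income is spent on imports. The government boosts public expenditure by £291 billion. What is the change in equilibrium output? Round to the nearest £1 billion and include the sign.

+£882 billion

Expenditure multiplier = 1/(1 − c + m) = 1/(1 − 0.87 + 0.2) = 1/0.33 ≈ 3.03.
ΔY = k × ΔG = (+£291 billion) / 0.33 ≈ +£882 billion.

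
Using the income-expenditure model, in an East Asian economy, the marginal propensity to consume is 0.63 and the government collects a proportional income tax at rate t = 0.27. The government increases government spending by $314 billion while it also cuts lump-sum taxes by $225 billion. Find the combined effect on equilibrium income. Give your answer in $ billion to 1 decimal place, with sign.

Expenditure multiplier = 1/(1 − c(1−t)) = 1/(1 − 0.63×0.73) = 1/0.5401 ≈ 1.852.
ΔG contributes k·ΔG = (+$314 billion) / 0.5401 ≈ +$581.4 billion.
ΔT of −$225 billion changes first-round spending by −c·ΔT = +$141.75 billion, contributing k·(−c·ΔT) = (+$141.75 billion) / 0.5401 ≈ +$262.5 billion.
Net ΔY = k(ΔG − c·ΔT) = (+$455.75 billion) / 0.5401 ≈ +$843.8 billion.

+$843.8 billion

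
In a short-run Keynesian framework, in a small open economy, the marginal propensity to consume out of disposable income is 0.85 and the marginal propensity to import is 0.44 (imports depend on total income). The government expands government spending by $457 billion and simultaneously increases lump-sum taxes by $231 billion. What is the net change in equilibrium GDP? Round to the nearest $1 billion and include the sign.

Expenditure multiplier = 1/(1 − c + m) = 1/(1 − 0.85 + 0.44) = 1/0.59 ≈ 1.695.
ΔG contributes k·ΔG = (+$457 billion) / 0.59 ≈ +$774.6 billion.
ΔT of +$231 billion changes first-round spending by −c·ΔT = −$196.35 billion, contributing k·(−c·ΔT) = (−$196.35 billion) / 0.59 ≈ −$332.8 billion.
Net ΔY = k(ΔG − c·ΔT) = (+$260.65 billion) / 0.59 ≈ +$442 billion.

+$442 billion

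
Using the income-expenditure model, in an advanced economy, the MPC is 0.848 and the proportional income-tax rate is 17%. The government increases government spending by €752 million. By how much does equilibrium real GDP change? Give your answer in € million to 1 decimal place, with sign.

+€2,539.2 million

Expenditure multiplier = 1/(1 − c(1−t)) = 1/(1 − 0.848×0.83) = 1/0.29616 ≈ 3.377.
ΔY = k × ΔG = (+€752 million) / 0.29616 ≈ +€2,539.2 million.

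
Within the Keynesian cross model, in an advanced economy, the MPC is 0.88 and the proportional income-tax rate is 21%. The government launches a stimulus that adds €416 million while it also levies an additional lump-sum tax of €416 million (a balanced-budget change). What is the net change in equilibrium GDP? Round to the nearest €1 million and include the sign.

Expenditure multiplier = 1/(1 − c(1−t)) = 1/(1 − 0.88×0.79) = 1/0.3048 ≈ 3.281.
ΔG contributes k·ΔG = (+€416 million) / 0.3048 ≈ +€1,364.8 million.
ΔT of +€416 million changes first-round spending by −c·ΔT = −€366.08 million, contributing k·(−c·ΔT) = (−€366.08 million) / 0.3048 ≈ −€1,201 million.
Net ΔY = k(ΔG − c·ΔT) = (+€49.92 million) / 0.3048 ≈ +€164 million.

+€164 million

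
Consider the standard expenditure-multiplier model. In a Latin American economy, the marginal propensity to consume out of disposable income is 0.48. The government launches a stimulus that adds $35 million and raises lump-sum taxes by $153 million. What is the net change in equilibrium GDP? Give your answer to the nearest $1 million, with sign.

−$74 million

Expenditure multiplier = 1/(1 − MPC) = 1/(1 − 0.48) = 1/0.52 ≈ 1.923.
ΔG contributes k·ΔG = (+$35 million) / 0.52 ≈ +$67.3 million.
ΔT of +$153 million changes first-round spending by −c·ΔT = −$73.44 million, contributing k·(−c·ΔT) = (−$73.44 million) / 0.52 ≈ −$141.2 million.
Net ΔY = k(ΔG − c·ΔT) = (−$38.44 million) / 0.52 ≈ −$74 million.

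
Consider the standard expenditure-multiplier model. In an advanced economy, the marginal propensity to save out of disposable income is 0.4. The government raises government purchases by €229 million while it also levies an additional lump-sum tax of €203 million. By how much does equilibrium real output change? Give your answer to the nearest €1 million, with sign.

+€268 million

MPC = 1 − MPS = 1 − 0.4 = 0.6.
Expenditure multiplier = 1/(1 − MPC) = 1/(1 − 0.6) = 1/0.4 = 2.5.
ΔG contributes k·ΔG = (+€229 million) / 0.4 = +€572.5 million.
ΔT of +€203 million changes first-round spending by −c·ΔT = −€121.8 million, contributing k·(−c·ΔT) = (−€121.8 million) / 0.4 = −€304.5 million.
Net ΔY = k(ΔG − c·ΔT) = (+€107.2 million) / 0.4 = +€268 million.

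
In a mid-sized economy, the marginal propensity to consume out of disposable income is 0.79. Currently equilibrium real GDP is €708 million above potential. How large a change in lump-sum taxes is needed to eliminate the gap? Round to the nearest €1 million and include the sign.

+€188 million

Spending multiplier = 1/(1 − MPC) = 1/(1 − 0.79) = 1/0.21 ≈ 4.762.
Tax multiplier = −c·k = −0.79/0.21 ≈ −3.762. Need ΔY = −€708 million, so ΔT = ΔY/(−c·k) = −(−€708 million) × 0.21 / 0.79 ≈ +€188 million.
The government should raise lump-sum taxes by €188 million.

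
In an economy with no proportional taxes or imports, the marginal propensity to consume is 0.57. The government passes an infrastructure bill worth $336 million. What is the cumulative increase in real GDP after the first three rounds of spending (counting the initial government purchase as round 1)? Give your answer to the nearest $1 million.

$637 million

Round 1 adds ΔG = $336 million; each later round is MPC = 0.57 times the previous.
After 3 rounds: 336 + 191.52 + 109.1664 = ΔG·(1 − c^3)/(1 − c) = 336 × (1 − 0.185193)/0.43 ≈ $637 million.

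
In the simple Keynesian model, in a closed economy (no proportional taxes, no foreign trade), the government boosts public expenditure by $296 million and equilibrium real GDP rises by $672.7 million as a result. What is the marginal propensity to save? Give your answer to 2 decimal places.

0.44

Implied spending multiplier k = ΔY/ΔG = 672.7/296 ≈ 2.2726.
Since k = 1/(1 − MPC), MPC = 1 − 1/k = 1 − ΔG/ΔY = 1 − 296/672.7 ≈ 0.56.
MPS = 1 − MPC = 0.44.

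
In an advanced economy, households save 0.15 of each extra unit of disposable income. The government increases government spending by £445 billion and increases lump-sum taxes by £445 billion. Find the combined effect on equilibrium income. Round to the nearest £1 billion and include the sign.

MPC = 1 − MPS = 1 − 0.15 = 0.85.
Expenditure multiplier = 1/(1 − MPC) = 1/(1 − 0.85) = 1/0.15 ≈ 6.667.
ΔG contributes k·ΔG = (+£445 billion) / 0.15 ≈ +£2,966.7 billion.
ΔT of +£445 billion changes first-round spending by −c·ΔT = −£378.25 billion, contributing k·(−c·ΔT) = (−£378.25 billion) / 0.15 ≈ −£2,521.7 billion.
With ΔG = ΔT and no other leakages, the balanced-budget multiplier is 1, so ΔY = ΔG = +£445 billion.

+£445 billion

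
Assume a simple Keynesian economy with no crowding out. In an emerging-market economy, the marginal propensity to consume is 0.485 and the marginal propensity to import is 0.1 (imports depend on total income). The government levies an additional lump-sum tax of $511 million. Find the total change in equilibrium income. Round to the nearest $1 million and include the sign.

A lump-sum tax change of +$511 million shifts disposable income by −$511 million; first-round consumption changes by −c × ΔT = −0.485 × (+$511 million) = −$247.835 million.
Expenditure multiplier = 1/(1 − c + m) = 1/(1 − 0.485 + 0.1) = 1/0.615 ≈ 1.626.
The tax multiplier is −c × k ≈ −0.789, so ΔY = k × (−c·ΔT) = (−$247.835 million) / 0.615 ≈ −$403 million.

−$403 million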